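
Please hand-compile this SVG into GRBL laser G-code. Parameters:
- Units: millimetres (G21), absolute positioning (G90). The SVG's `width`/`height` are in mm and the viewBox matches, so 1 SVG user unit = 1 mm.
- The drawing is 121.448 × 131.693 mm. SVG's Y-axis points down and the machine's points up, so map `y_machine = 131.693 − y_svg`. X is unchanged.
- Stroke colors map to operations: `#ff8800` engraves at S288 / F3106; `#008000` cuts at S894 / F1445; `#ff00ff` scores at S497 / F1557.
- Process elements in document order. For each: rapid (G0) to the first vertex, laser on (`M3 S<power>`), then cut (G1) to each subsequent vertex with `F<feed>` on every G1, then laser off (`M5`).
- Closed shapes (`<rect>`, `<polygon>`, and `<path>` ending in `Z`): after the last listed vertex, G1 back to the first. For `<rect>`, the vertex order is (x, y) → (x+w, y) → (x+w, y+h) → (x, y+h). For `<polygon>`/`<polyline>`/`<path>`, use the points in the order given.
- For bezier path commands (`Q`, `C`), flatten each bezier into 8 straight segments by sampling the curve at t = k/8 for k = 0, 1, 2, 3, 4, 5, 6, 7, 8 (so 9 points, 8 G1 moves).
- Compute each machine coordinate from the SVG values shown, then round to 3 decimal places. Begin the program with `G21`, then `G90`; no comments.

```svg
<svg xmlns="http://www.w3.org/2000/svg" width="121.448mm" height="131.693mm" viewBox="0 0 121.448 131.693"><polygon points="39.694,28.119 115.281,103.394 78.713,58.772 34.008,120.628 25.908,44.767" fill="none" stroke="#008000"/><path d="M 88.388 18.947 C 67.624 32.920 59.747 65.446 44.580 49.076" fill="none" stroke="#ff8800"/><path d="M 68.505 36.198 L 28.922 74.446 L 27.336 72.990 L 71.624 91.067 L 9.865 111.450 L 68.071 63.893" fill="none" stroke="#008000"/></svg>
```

1 u = 1 mm; y_m = 131.693 − y.

[1] `<polygon>` closed polygon, #008000→cut S894 F1445: (39.694,103.574) → (115.281,28.299) → (78.713,72.921) → (34.008,11.065) → (25.908,86.926) → (39.694,103.574) (closed)

[2] `<path>` cubic bezier, #ff8800→engrave S288 F3106: (88.388,112.746) → (81.166,106.768) → (74.916,99.841) → (69.401,92.756) → (64.385,86.303) → (59.631,81.272) → (54.904,78.454) → (49.965,78.639) → (44.580,82.617)

[3] `<path>` open polyline, #008000→cut S894 F1445: (68.505,95.495) → (28.922,57.247) → (27.336,58.703) → (71.624,40.626) → (9.865,20.243) → (68.071,67.800)

G21
G90
G0 X39.694 Y103.574
M3 S894
G1 X115.281 Y28.299 F1445
G1 X78.713 Y72.921 F1445
G1 X34.008 Y11.065 F1445
G1 X25.908 Y86.926 F1445
G1 X39.694 Y103.574 F1445
M5
G0 X88.388 Y112.746
M3 S288
G1 X81.166 Y106.768 F3106
G1 X74.916 Y99.841 F3106
G1 X69.401 Y92.756 F3106
G1 X64.385 Y86.303 F3106
G1 X59.631 Y81.272 F3106
G1 X54.904 Y78.454 F3106
G1 X49.965 Y78.639 F3106
G1 X44.580 Y82.617 F3106
M5
G0 X68.505 Y95.495
M3 S894
G1 X28.922 Y57.247 F1445
G1 X27.336 Y58.703 F1445
G1 X71.624 Y40.626 F1445
G1 X9.865 Y20.243 F1445
G1 X68.071 Y67.800 F1445
M5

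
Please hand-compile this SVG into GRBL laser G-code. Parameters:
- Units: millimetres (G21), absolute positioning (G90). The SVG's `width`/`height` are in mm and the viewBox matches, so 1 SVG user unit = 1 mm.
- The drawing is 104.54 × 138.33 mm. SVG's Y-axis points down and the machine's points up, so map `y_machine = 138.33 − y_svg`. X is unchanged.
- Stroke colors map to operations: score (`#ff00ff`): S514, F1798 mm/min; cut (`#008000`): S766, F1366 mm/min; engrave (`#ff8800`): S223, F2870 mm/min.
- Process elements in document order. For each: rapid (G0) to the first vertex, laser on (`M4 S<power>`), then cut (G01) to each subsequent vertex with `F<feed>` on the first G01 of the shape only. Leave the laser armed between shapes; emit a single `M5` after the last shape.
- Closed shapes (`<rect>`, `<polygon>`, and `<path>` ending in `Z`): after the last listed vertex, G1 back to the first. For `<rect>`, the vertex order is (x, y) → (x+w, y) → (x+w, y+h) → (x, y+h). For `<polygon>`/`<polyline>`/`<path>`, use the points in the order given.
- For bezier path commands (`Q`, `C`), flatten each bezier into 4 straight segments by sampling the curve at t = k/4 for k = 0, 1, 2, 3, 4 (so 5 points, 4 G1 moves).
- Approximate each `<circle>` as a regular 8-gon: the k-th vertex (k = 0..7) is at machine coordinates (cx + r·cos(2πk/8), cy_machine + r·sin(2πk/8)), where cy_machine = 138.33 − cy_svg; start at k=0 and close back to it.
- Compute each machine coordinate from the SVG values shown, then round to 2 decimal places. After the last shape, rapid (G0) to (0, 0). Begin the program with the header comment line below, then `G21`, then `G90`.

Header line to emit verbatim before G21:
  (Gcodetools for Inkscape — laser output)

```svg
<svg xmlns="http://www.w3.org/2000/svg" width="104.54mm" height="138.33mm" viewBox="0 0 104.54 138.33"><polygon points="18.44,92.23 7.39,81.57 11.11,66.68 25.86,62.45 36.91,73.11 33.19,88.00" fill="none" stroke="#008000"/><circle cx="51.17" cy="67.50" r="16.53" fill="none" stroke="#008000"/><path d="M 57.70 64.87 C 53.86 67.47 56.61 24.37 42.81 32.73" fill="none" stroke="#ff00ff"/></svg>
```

Since the viewBox matches the mm dimensions, user units are millimetres directly. The only transform is the Y-flip y_m = 138.33 − y_svg.

Shape 1 is a regular polygon drawn with `<polygon>`. Its stroke #008000 means cut at S766, F1366. After flipping Y the toolpath is (18.44,46.10) → (7.39,56.76) → (11.11,71.65) → (25.86,75.88) → (36.91,65.22) → (33.19,50.33) → (18.44,46.10), returning to the start.

Shape 2 is a circle drawn with `<circle>`. Its stroke #008000 means cut at S766, F1366. After flipping Y the toolpath is (67.70,70.83) → (62.86,82.52) → (51.17,87.36) → (39.48,82.52) → (34.64,70.83) → (39.48,59.14) → (51.17,54.30) → (62.86,59.14) → (67.70,70.83), returning to the start.

Shape 3 is a cubic bezier drawn with `<path>`. Its stroke #ff00ff means score at S514, F1798. After flipping Y the toolpath is (57.70,73.46) → (55.69,78.56) → (53.99,91.69) → (50.42,103.74) → (42.81,105.60).

(Gcodetools for Inkscape — laser output)
G21
G90
G0 X18.44 Y46.10
M4 S766
G01 X7.39 Y56.76 F1366
G01 X11.11 Y71.65
G01 X25.86 Y75.88
G01 X36.91 Y65.22
G01 X33.19 Y50.33
G01 X18.44 Y46.10
G0 X67.70 Y70.83
M4 S766
G01 X62.86 Y82.52 F1366
G01 X51.17 Y87.36
G01 X39.48 Y82.52
G01 X34.64 Y70.83
G01 X39.48 Y59.14
G01 X51.17 Y54.30
G01 X62.86 Y59.14
G01 X67.70 Y70.83
G0 X57.70 Y73.46
M4 S514
G01 X55.69 Y78.56 F1798
G01 X53.99 Y91.69
G01 X50.42 Y103.74
G01 X42.81 Y105.60
M5
G0 X0.00 Y0.00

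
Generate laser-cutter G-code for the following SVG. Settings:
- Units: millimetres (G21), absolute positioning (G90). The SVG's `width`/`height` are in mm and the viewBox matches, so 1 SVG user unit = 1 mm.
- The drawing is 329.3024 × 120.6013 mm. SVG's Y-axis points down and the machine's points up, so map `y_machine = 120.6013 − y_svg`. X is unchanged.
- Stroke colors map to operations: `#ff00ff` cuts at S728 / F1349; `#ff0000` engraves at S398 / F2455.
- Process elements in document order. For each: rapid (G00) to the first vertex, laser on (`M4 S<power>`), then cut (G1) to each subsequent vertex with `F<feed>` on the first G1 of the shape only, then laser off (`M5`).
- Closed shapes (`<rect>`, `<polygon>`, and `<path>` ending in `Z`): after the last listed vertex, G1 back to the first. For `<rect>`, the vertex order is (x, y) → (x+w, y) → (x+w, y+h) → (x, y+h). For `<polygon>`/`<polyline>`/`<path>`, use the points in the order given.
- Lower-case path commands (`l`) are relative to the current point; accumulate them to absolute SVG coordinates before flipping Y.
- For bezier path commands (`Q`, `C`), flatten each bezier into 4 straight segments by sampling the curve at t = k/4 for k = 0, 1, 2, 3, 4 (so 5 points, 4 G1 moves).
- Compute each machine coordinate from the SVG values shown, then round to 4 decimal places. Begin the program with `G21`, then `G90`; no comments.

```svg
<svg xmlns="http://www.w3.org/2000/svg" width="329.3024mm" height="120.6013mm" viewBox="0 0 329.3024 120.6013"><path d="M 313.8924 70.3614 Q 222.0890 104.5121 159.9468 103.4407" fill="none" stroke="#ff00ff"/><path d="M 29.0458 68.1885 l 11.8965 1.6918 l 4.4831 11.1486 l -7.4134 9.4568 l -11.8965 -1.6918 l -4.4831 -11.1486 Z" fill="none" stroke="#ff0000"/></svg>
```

G21
G90
G00 X313.8924 Y50.2399
M4 S728
G1 X269.8445 Y35.3659 F1349
G1 X229.5043 Y24.8947
G1 X192.8717 Y18.8263
G1 X159.9468 Y17.1606
M5
G00 X29.0458 Y52.4128
M4 S398
G1 X40.9423 Y50.7210 F2455
G1 X45.4254 Y39.5724
G1 X38.0120 Y30.1156
G1 X26.1155 Y31.8074
G1 X21.6324 Y42.9560
G1 X29.0458 Y52.4128
M5

1 u = 1 mm; y_m = 120.6013 − y.

[1] `<path>` quadratic bezier, #ff00ff→cut S728 F1349: (313.8924,50.2399) → (269.8445,35.3659) → (229.5043,24.8947) → (192.8717,18.8263) → (159.9468,17.1606)

[2] `<path>` regular polygon, #ff0000→engrave S398 F2455: (29.0458,52.4128) → (40.9423,50.7210) → (45.4254,39.5724) → (38.0120,30.1156) → (26.1155,31.8074) → (21.6324,42.9560) → (29.0458,52.4128) (closed)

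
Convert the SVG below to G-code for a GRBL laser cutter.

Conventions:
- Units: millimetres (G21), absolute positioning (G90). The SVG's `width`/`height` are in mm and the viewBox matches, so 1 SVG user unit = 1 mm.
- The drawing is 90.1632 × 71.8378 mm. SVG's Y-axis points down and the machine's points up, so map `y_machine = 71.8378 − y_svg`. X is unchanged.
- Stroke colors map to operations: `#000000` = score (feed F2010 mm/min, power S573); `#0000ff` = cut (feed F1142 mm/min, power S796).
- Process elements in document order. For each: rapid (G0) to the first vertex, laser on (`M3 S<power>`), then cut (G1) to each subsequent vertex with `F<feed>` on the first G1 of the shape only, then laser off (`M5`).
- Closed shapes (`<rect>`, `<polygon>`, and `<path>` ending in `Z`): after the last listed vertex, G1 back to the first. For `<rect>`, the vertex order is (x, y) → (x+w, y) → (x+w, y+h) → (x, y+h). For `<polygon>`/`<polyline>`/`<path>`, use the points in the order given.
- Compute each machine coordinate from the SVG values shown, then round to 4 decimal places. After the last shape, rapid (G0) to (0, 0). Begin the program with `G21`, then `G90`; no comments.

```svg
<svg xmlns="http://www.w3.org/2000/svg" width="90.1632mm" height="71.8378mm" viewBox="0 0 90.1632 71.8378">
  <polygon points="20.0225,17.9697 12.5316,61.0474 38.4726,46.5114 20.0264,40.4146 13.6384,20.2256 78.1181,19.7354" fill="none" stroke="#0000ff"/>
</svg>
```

G21
G90
G0 X20.0225 Y53.8681
M3 S796
G1 X12.5316 Y10.7904 F1142
G1 X38.4726 Y25.3264
G1 X20.0264 Y31.4232
G1 X13.6384 Y51.6122
G1 X78.1181 Y52.1024
G1 X20.0225 Y53.8681
M5
G0 X0.0000 Y0.0000

1 u = 1 mm; y_m = 71.8378 − y.

[1] `<polygon>` closed polygon, #0000ff→cut S796 F1142: (20.0225,53.8681) → (12.5316,10.7904) → (38.4726,25.3264) → (20.0264,31.4232) → (13.6384,51.6122) → (78.1181,52.1024) → (20.0225,53.8681) (closed)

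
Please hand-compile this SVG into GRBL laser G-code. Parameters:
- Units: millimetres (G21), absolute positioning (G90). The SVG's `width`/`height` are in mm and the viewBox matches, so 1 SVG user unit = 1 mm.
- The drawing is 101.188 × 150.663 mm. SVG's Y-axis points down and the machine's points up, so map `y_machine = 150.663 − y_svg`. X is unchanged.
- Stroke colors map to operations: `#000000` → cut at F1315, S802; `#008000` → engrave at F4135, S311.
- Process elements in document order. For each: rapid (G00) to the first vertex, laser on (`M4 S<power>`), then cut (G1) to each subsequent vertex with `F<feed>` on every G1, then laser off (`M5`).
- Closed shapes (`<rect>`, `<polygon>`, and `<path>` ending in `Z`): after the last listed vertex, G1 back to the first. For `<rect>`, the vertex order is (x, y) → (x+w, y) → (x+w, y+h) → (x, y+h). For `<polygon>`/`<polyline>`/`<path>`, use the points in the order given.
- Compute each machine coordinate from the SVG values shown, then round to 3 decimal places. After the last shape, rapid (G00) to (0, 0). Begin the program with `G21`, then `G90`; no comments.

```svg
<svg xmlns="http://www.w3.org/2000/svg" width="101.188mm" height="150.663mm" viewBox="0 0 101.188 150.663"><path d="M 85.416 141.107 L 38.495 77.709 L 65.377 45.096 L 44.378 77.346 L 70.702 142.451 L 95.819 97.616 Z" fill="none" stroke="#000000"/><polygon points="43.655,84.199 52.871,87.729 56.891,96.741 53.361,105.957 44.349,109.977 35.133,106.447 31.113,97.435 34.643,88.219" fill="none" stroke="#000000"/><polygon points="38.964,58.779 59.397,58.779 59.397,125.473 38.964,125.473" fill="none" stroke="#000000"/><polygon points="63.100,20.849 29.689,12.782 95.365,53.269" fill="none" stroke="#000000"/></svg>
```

G21
G90
G00 X85.416 Y9.556
M4 S802
G1 X38.495 Y72.954 F1315
G1 X65.377 Y105.567 F1315
G1 X44.378 Y73.317 F1315
G1 X70.702 Y8.212 F1315
G1 X95.819 Y53.047 F1315
G1 X85.416 Y9.556 F1315
M5
G00 X43.655 Y66.464
M4 S802
G1 X52.871 Y62.934 F1315
G1 X56.891 Y53.922 F1315
G1 X53.361 Y44.706 F1315
G1 X44.349 Y40.686 F1315
G1 X35.133 Y44.216 F1315
G1 X31.113 Y53.228 F1315
G1 X34.643 Y62.444 F1315
G1 X43.655 Y66.464 F1315
M5
G00 X38.964 Y91.884
M4 S802
G1 X59.397 Y91.884 F1315
G1 X59.397 Y25.190 F1315
G1 X38.964 Y25.190 F1315
G1 X38.964 Y91.884 F1315
M5
G00 X63.100 Y129.814
M4 S802
G1 X29.689 Y137.881 F1315
G1 X95.365 Y97.394 F1315
G1 X63.100 Y129.814 F1315
M5
G00 X0.000 Y0.000

1 u = 1 mm; y_m = 150.663 − y.

[1] `<path>` closed polygon, #000000→cut S802 F1315: (85.416,9.556) → (38.495,72.954) → (65.377,105.567) → (44.378,73.317) → (70.702,8.212) → (95.819,53.047) → (85.416,9.556) (closed)

[2] `<polygon>` regular polygon, #000000→cut S802 F1315: (43.655,66.464) → (52.871,62.934) → (56.891,53.922) → (53.361,44.706) → (44.349,40.686) → (35.133,44.216) → (31.113,53.228) → (34.643,62.444) → (43.655,66.464) (closed)

[3] `<polygon>` rectangle, #000000→cut S802 F1315: (38.964,91.884) → (59.397,91.884) → (59.397,25.190) → (38.964,25.190) → (38.964,91.884) (closed)

[4] `<polygon>` closed polygon, #000000→cut S802 F1315: (63.100,129.814) → (29.689,137.881) → (95.365,97.394) → (63.100,129.814) (closed)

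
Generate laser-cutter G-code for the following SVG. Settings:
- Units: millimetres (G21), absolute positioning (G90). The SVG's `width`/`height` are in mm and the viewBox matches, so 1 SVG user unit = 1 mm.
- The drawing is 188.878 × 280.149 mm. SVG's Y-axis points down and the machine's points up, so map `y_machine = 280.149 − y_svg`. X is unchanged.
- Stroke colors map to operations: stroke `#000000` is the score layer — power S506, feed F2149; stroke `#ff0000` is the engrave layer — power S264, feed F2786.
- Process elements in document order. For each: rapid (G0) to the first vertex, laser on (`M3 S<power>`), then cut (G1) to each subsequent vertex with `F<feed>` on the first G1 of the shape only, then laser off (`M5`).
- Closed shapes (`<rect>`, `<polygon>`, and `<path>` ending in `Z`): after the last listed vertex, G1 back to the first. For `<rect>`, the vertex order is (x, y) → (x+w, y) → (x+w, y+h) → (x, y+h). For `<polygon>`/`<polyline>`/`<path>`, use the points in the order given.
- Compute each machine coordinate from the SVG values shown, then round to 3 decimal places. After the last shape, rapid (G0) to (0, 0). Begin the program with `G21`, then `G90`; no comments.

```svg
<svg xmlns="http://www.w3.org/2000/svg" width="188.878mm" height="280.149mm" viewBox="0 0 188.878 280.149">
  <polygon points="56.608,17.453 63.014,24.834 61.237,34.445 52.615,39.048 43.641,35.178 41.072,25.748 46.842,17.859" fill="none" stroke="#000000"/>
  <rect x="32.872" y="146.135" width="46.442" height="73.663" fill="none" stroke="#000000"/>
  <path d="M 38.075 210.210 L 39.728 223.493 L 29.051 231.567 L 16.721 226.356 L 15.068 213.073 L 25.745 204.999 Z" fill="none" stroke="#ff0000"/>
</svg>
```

Since the viewBox matches the mm dimensions, user units are millimetres directly. The only transform is the Y-flip y_m = 280.149 − y_svg.

Shape 1 is a regular polygon drawn with `<polygon>`. Its stroke #000000 means score at S506, F2149. After flipping Y the toolpath is (56.608,262.696) → (63.014,255.315) → (61.237,245.704) → (52.615,241.101) → (43.641,244.971) → (41.072,254.401) → (46.842,262.290) → (56.608,262.696), returning to the start.

Shape 2 is a rectangle drawn with `<rect>`. Its stroke #000000 means score at S506, F2149. After flipping Y the toolpath is (32.872,134.014) → (79.314,134.014) → (79.314,60.351) → (32.872,60.351) → (32.872,134.014), returning to the start.

Shape 3 is a regular polygon drawn with `<path>`. Its stroke #ff0000 means engrave at S264, F2786. After flipping Y the toolpath is (38.075,69.939) → (39.728,56.656) → (29.051,48.582) → (16.721,53.793) → (15.068,67.076) → (25.745,75.150) → (38.075,69.939), returning to the start.

G21
G90
G0 X56.608 Y262.696
M3 S506
G1 X63.014 Y255.315 F2149
G1 X61.237 Y245.704
G1 X52.615 Y241.101
G1 X43.641 Y244.971
G1 X41.072 Y254.401
G1 X46.842 Y262.290
G1 X56.608 Y262.696
M5
G0 X32.872 Y134.014
M3 S506
G1 X79.314 Y134.014 F2149
G1 X79.314 Y60.351
G1 X32.872 Y60.351
G1 X32.872 Y134.014
M5
G0 X38.075 Y69.939
M3 S264
G1 X39.728 Y56.656 F2786
G1 X29.051 Y48.582
G1 X16.721 Y53.793
G1 X15.068 Y67.076
G1 X25.745 Y75.150
G1 X38.075 Y69.939
M5
G0 X0.000 Y0.000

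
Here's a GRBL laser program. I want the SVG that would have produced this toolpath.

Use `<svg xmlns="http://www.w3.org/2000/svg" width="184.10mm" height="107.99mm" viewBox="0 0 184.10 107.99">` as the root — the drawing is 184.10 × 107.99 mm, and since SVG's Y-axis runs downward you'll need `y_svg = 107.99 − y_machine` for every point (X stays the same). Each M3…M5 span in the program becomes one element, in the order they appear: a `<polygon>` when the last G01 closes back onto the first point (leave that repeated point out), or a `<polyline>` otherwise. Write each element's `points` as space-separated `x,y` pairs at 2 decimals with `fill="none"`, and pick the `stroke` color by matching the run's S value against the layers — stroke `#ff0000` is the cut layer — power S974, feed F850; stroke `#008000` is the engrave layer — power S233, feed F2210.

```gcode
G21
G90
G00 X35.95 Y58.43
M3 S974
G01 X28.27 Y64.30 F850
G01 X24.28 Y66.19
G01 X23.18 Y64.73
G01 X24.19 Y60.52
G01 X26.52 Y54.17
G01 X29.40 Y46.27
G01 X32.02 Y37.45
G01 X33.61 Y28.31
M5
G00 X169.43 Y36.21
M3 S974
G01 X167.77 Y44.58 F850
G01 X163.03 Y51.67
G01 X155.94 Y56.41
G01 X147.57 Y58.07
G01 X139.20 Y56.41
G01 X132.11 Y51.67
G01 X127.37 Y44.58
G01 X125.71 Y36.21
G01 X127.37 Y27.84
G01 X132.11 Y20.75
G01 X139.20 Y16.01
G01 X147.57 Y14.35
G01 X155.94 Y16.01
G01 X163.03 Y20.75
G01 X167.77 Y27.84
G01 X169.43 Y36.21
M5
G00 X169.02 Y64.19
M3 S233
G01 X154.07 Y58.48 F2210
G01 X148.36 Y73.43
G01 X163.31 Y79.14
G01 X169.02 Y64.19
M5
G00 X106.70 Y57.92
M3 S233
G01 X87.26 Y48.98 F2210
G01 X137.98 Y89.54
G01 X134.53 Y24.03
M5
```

Each laser-on run becomes one SVG element. Flip Y back into SVG space with y_svg = 107.99 − y_machine.

Run 1: power S974 maps to stroke `#ff0000` (cut). The run is open, so emit a `<polyline>` with points (Y-flipped): 35.95,49.56 28.27,43.69 24.28,41.80 23.18,43.26 24.19,47.47 26.52,53.82 29.40,61.72 32.02,70.54 33.61,79.68.

Run 2: power S974 maps to stroke `#ff0000` (cut). The run returns to its start, so emit a `<polygon>` with points (Y-flipped): 169.43,71.78 167.77,63.41 163.03,56.32 155.94,51.58 147.57,49.92 139.20,51.58 132.11,56.32 127.37,63.41 125.71,71.78 127.37,80.15 132.11,87.24 139.20,91.98 147.57,93.64 155.94,91.98 163.03,87.24 167.77,80.15.

Run 3: the run's S233 means `#008000` (engrave). The run returns to its start, so emit a `<polygon>` with points (Y-flipped): 169.02,43.80 154.07,49.51 148.36,34.56 163.31,28.85.

Run 4: power S233 maps to stroke `#008000` (engrave). The run is open, so emit a `<polyline>` with points (Y-flipped): 106.70,50.07 87.26,59.01 137.98,18.45 134.53,83.96.

<svg xmlns="http://www.w3.org/2000/svg" width="184.10mm" height="107.99mm" viewBox="0 0 184.10 107.99">
  <polyline points="35.95,49.56 28.27,43.69 24.28,41.80 23.18,43.26 24.19,47.47 26.52,53.82 29.40,61.72 32.02,70.54 33.61,79.68" fill="none" stroke="#ff0000"/>
  <polygon points="169.43,71.78 167.77,63.41 163.03,56.32 155.94,51.58 147.57,49.92 139.20,51.58 132.11,56.32 127.37,63.41 125.71,71.78 127.37,80.15 132.11,87.24 139.20,91.98 147.57,93.64 155.94,91.98 163.03,87.24 167.77,80.15" fill="none" stroke="#ff0000"/>
  <polygon points="169.02,43.80 154.07,49.51 148.36,34.56 163.31,28.85" fill="none" stroke="#008000"/>
  <polyline points="106.70,50.07 87.26,59.01 137.98,18.45 134.53,83.96" fill="none" stroke="#008000"/>
</svg>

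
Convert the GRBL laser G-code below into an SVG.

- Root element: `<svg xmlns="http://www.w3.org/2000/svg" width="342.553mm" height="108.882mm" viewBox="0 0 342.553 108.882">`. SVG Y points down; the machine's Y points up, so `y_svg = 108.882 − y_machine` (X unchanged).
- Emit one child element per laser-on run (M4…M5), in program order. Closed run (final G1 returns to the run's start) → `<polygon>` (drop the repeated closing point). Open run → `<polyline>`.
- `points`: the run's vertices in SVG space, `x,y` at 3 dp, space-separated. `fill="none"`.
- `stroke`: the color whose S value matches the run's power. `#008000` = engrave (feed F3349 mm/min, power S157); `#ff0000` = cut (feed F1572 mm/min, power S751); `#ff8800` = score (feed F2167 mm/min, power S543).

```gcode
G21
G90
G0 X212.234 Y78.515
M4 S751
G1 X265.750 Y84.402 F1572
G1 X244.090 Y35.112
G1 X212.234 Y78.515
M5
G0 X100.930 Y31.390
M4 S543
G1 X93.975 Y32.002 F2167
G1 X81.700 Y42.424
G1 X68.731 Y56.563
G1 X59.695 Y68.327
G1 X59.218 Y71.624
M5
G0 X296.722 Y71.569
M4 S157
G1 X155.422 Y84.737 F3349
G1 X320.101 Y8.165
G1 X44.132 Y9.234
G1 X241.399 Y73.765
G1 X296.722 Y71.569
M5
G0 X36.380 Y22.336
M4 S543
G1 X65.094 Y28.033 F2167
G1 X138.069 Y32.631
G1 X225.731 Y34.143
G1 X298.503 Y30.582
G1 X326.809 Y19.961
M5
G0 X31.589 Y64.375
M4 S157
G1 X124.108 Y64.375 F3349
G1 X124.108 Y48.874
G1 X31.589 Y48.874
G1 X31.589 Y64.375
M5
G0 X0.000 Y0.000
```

y_svg = 108.882 − y_m.

[1] S751→`#ff0000` (cut); closed run; points: 212.234,30.367 265.750,24.480 244.090,73.770

[2] S543→`#ff8800` (score); open run; points: 100.930,77.492 93.975,76.880 81.700,66.458 68.731,52.319 59.695,40.555 59.218,37.258

[3] S157→`#008000` (engrave); closed run; points: 296.722,37.313 155.422,24.145 320.101,100.717 44.132,99.648 241.399,35.117

[4] S543→`#ff8800` (score); open run; points: 36.380,86.546 65.094,80.849 138.069,76.251 225.731,74.739 298.503,78.300 326.809,88.921

[5] S157→`#008000` (engrave); closed run; points: 31.589,44.507 124.108,44.507 124.108,60.008 31.589,60.008

<svg xmlns="http://www.w3.org/2000/svg" width="342.553mm" height="108.882mm" viewBox="0 0 342.553 108.882">
  <polygon points="212.234,30.367 265.750,24.480 244.090,73.770" fill="none" stroke="#ff0000"/>
  <polyline points="100.930,77.492 93.975,76.880 81.700,66.458 68.731,52.319 59.695,40.555 59.218,37.258" fill="none" stroke="#ff8800"/>
  <polygon points="296.722,37.313 155.422,24.145 320.101,100.717 44.132,99.648 241.399,35.117" fill="none" stroke="#008000"/>
  <polyline points="36.380,86.546 65.094,80.849 138.069,76.251 225.731,74.739 298.503,78.300 326.809,88.921" fill="none" stroke="#ff8800"/>
  <polygon points="31.589,44.507 124.108,44.507 124.108,60.008 31.589,60.008" fill="none" stroke="#008000"/>
</svg>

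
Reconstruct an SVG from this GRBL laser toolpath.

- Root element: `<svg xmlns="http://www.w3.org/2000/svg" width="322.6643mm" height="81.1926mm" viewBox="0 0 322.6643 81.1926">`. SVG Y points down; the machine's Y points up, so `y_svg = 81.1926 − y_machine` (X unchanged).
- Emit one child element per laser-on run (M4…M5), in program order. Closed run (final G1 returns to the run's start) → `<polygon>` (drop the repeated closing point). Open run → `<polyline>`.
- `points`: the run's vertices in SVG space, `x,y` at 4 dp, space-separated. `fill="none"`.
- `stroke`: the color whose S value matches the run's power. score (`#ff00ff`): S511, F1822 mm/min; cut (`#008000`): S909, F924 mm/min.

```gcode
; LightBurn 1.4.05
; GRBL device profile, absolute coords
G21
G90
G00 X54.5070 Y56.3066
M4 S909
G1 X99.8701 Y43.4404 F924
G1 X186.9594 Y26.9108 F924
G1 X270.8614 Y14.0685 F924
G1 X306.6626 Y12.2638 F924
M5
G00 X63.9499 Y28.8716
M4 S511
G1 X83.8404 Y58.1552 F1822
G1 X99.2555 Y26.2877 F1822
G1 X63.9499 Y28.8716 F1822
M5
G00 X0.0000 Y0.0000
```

<svg xmlns="http://www.w3.org/2000/svg" width="322.6643mm" height="81.1926mm" viewBox="0 0 322.6643 81.1926">
  <polyline points="54.5070,24.8860 99.8701,37.7522 186.9594,54.2818 270.8614,67.1241 306.6626,68.9288" fill="none" stroke="#008000"/>
  <polygon points="63.9499,52.3210 83.8404,23.0374 99.2555,54.9049" fill="none" stroke="#ff00ff"/>
</svg>

y_svg = 81.1926 − y_m.

[1] S909→`#008000` (cut); open run; points: 54.5070,24.8860 99.8701,37.7522 186.9594,54.2818 270.8614,67.1241 306.6626,68.9288

[2] S511→`#ff00ff` (score); closed run; points: 63.9499,52.3210 83.8404,23.0374 99.2555,54.9049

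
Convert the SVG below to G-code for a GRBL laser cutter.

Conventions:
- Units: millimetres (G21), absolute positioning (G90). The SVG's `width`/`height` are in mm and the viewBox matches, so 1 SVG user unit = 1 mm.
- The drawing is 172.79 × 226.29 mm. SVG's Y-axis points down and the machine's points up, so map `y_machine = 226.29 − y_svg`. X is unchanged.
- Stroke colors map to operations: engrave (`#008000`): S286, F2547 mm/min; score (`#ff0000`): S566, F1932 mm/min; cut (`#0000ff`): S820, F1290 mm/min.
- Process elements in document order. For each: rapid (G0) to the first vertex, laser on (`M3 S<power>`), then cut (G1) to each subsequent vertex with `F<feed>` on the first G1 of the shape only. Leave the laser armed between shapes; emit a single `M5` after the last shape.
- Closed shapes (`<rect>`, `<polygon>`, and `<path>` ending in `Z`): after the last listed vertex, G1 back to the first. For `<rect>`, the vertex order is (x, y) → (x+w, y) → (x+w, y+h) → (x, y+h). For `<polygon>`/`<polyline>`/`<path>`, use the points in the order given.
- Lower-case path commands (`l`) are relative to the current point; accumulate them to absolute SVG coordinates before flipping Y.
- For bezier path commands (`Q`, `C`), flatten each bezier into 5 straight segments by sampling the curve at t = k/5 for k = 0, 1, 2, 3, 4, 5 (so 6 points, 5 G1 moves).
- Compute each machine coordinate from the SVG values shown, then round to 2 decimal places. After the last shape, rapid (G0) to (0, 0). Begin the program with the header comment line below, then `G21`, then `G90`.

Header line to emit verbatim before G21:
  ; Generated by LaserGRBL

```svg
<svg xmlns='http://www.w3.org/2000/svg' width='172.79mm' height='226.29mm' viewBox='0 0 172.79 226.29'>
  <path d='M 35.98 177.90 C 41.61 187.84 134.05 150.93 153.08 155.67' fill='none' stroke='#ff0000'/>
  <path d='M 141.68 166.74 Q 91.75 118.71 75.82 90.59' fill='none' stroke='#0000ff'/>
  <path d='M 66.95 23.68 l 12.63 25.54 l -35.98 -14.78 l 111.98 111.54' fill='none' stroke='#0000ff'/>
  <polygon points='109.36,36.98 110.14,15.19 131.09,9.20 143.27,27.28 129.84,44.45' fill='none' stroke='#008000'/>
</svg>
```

; Generated by LaserGRBL
G21
G90
G0 X35.98 Y48.39
M3 S566
G1 X48.49 Y47.34 F1932
G1 X74.15 Y53.29
G1 X105.26 Y61.98
G1 X134.13 Y69.17
G1 X153.08 Y70.62
G0 X141.68 Y59.55
M3 S820
G1 X123.07 Y77.97 F1290
G1 X107.18 Y94.79
G1 X94.00 Y110.02
G1 X83.55 Y123.66
G1 X75.82 Y135.70
G0 X66.95 Y202.61
M3 S820
G1 X79.58 Y177.07 F1290
G1 X43.60 Y191.85
G1 X155.58 Y80.31
G0 X109.36 Y189.31
M3 S286
G1 X110.14 Y211.10 F2547
G1 X131.09 Y217.09
G1 X143.27 Y199.01
G1 X129.84 Y181.84
G1 X109.36 Y189.31
M5
G0 X0.00 Y0.00

Since the viewBox matches the mm dimensions, user units are millimetres directly. The only transform is the Y-flip y_m = 226.29 − y_svg.

Shape 1 is a cubic bezier drawn with `<path>`. Its stroke #ff0000 means score at S566, F1932. After flipping Y the toolpath is (35.98,48.39) → (48.49,47.34) → (74.15,53.29) → (105.26,61.98) → (134.13,69.17) → (153.08,70.62).

Shape 2 is a quadratic bezier drawn with `<path>`. Its stroke #0000ff means cut at S820, F1290. After flipping Y the toolpath is (141.68,59.55) → (123.07,77.97) → (107.18,94.79) → (94.00,110.02) → (83.55,123.66) → (75.82,135.70).

Shape 3 is a open polyline drawn with `<path>`. Its stroke #0000ff means cut at S820, F1290. After flipping Y the toolpath is (66.95,202.61) → (79.58,177.07) → (43.60,191.85) → (155.58,80.31).

Shape 4 is a regular polygon drawn with `<polygon>`. Its stroke #008000 means engrave at S286, F2547. After flipping Y the toolpath is (109.36,189.31) → (110.14,211.10) → (131.09,217.09) → (143.27,199.01) → (129.84,181.84) → (109.36,189.31), returning to the start.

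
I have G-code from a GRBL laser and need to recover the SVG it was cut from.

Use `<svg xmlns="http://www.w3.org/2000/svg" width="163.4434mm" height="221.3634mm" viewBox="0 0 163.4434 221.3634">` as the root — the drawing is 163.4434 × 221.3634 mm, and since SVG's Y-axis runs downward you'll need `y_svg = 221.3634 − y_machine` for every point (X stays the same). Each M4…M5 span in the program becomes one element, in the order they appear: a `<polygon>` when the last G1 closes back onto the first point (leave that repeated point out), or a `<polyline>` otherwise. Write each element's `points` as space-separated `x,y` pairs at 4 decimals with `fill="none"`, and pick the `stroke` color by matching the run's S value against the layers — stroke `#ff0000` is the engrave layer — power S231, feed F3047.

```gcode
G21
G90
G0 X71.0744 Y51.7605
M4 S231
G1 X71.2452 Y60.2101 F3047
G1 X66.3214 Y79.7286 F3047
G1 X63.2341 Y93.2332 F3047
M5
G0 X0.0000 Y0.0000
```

<svg xmlns="http://www.w3.org/2000/svg" width="163.4434mm" height="221.3634mm" viewBox="0 0 163.4434 221.3634">
  <polyline points="71.0744,169.6029 71.2452,161.1533 66.3214,141.6348 63.2341,128.1302" fill="none" stroke="#ff0000"/>
</svg>

Machine Y-up, SVG Y-down with viewBox height 221.3634, so y_svg = 221.3634 − y_machine; X carries over. Every run uses S231, so all elements get stroke `#ff0000` (engrave).

Run 1: The run is open, so emit a `<polyline>` with points (Y-flipped): 71.0744,169.6029 71.2452,161.1533 66.3214,141.6348 63.2341,128.1302.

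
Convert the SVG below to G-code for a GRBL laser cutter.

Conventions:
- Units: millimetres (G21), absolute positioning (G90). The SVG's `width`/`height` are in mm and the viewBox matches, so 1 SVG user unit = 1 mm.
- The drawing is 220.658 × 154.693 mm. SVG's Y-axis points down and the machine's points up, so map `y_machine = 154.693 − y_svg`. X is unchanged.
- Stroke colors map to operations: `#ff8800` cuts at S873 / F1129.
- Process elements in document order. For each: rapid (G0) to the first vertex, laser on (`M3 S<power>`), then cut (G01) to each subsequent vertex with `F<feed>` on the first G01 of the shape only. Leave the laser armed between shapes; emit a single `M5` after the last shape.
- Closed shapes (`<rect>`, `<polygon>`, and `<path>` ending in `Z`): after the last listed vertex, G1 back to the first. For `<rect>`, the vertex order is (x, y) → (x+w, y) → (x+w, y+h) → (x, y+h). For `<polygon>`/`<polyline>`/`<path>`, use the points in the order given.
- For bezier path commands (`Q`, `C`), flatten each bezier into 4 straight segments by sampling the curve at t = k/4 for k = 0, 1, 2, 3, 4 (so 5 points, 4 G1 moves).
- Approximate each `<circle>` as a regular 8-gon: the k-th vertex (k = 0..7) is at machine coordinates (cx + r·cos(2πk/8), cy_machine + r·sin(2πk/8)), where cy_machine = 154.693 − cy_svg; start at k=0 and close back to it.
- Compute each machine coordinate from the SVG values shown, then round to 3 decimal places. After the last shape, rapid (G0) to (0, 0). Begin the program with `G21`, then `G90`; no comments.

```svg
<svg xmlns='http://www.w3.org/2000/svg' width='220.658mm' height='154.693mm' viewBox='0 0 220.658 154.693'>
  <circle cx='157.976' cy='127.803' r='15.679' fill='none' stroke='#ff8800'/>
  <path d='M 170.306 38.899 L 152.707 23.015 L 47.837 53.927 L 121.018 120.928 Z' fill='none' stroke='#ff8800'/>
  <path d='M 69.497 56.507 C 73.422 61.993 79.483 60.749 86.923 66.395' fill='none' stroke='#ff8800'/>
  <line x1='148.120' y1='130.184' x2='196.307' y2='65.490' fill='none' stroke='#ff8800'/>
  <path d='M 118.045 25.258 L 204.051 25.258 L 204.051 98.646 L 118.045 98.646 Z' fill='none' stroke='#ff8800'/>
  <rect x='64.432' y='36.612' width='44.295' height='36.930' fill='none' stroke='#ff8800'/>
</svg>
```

G21
G90
G0 X173.655 Y26.890
M3 S873
G01 X169.063 Y37.977 F1129
G01 X157.976 Y42.569
G01 X146.889 Y37.977
G01 X142.297 Y26.890
G01 X146.889 Y15.803
G01 X157.976 Y11.211
G01 X169.063 Y15.803
G01 X173.655 Y26.890
G0 X170.306 Y115.794
M3 S873
G01 X152.707 Y131.678 F1129
G01 X47.837 Y100.766
G01 X121.018 Y33.765
G01 X170.306 Y115.794
G0 X69.497 Y98.186
M3 S873
G01 X72.829 Y95.121 F1129
G01 X76.892 Y93.302
G01 X81.613 Y91.453
G01 X86.923 Y88.298
G0 X148.120 Y24.509
M3 S873
G01 X196.307 Y89.203 F1129
G0 X118.045 Y129.435
M3 S873
G01 X204.051 Y129.435 F1129
G01 X204.051 Y56.047
G01 X118.045 Y56.047
G01 X118.045 Y129.435
G0 X64.432 Y118.081
M3 S873
G01 X108.727 Y118.081 F1129
G01 X108.727 Y81.151
G01 X64.432 Y81.151
G01 X64.432 Y118.081
M5
G0 X0.000 Y0.000

Since the viewBox matches the mm dimensions, user units are millimetres directly. The only transform is the Y-flip y_m = 154.693 − y_svg.

Shape 1 is a circle drawn with `<circle>`. Its stroke #ff8800 means cut at S873, F1129. After flipping Y the toolpath is (173.655,26.890) → (169.063,37.977) → (157.976,42.569) → (146.889,37.977) → (142.297,26.890) → (146.889,15.803) → (157.976,11.211) → (169.063,15.803) → (173.655,26.890), returning to the start.

Shape 2 is a closed polygon drawn with `<path>`. Its stroke #ff8800 means cut at S873, F1129. After flipping Y the toolpath is (170.306,115.794) → (152.707,131.678) → (47.837,100.766) → (121.018,33.765) → (170.306,115.794), returning to the start.

Shape 3 is a cubic bezier drawn with `<path>`. Its stroke #ff8800 means cut at S873, F1129. After flipping Y the toolpath is (69.497,98.186) → (72.829,95.121) → (76.892,93.302) → (81.613,91.453) → (86.923,88.298).

Shape 4 is a line segment drawn with `<line>`. Its stroke #ff8800 means cut at S873, F1129. After flipping Y the toolpath is (148.120,24.509) → (196.307,89.203).

Shape 5 is a rectangle drawn with `<path>`. Its stroke #ff8800 means cut at S873, F1129. After flipping Y the toolpath is (118.045,129.435) → (204.051,129.435) → (204.051,56.047) → (118.045,56.047) → (118.045,129.435), returning to the start.

Shape 6 is a rectangle drawn with `<rect>`. Its stroke #ff8800 means cut at S873, F1129. After flipping Y the toolpath is (64.432,118.081) → (108.727,118.081) → (108.727,81.151) → (64.432,81.151) → (64.432,118.081), returning to the start.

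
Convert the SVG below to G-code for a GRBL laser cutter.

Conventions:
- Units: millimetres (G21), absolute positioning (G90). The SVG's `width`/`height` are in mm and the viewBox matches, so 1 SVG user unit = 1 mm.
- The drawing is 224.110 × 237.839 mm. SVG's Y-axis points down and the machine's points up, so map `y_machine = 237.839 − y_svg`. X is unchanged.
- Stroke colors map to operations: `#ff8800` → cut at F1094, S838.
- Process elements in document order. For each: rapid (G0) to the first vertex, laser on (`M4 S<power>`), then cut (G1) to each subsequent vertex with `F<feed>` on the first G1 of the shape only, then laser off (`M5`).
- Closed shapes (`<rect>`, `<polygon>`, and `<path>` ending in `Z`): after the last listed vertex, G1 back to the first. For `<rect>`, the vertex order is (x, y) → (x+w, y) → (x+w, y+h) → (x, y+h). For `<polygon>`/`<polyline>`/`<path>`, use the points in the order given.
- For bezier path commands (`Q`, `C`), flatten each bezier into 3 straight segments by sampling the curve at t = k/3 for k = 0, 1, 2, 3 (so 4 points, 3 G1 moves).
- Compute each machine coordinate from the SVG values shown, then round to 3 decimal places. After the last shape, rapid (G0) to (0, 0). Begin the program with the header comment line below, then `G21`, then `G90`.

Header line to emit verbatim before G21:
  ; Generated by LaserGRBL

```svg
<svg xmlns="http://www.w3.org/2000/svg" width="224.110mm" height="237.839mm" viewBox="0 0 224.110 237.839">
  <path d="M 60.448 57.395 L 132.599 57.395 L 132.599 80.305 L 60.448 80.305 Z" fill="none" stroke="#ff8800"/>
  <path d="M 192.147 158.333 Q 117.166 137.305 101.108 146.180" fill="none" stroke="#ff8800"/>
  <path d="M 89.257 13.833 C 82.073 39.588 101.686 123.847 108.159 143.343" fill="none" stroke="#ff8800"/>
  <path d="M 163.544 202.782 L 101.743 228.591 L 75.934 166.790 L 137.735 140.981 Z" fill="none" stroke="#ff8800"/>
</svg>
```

Since the viewBox matches the mm dimensions, user units are millimetres directly. The only transform is the Y-flip y_m = 237.839 − y_svg.

Shape 1 is a rectangle drawn with `<path>`. Its stroke #ff8800 means cut at S838, F1094. After flipping Y the toolpath is (60.448,180.444) → (132.599,180.444) → (132.599,157.534) → (60.448,157.534) → (60.448,180.444), returning to the start.

Shape 2 is a quadratic bezier drawn with `<path>`. Its stroke #ff8800 means cut at S838, F1094. After flipping Y the toolpath is (192.147,79.506) → (148.707,90.202) → (118.360,94.253) → (101.108,91.659).

Shape 3 is a cubic bezier drawn with `<path>`. Its stroke #ff8800 means cut at S838, F1094. After flipping Y the toolpath is (89.257,224.006) → (89.526,183.315) → (98.785,131.014) → (108.159,94.496).

Shape 4 is a regular polygon drawn with `<path>`. Its stroke #ff8800 means cut at S838, F1094. After flipping Y the toolpath is (163.544,35.057) → (101.743,9.248) → (75.934,71.049) → (137.735,96.858) → (163.544,35.057), returning to the start.

; Generated by LaserGRBL
G21
G90
G0 X60.448 Y180.444
M4 S838
G1 X132.599 Y180.444 F1094
G1 X132.599 Y157.534
G1 X60.448 Y157.534
G1 X60.448 Y180.444
M5
G0 X192.147 Y79.506
M4 S838
G1 X148.707 Y90.202 F1094
G1 X118.360 Y94.253
G1 X101.108 Y91.659
M5
G0 X89.257 Y224.006
M4 S838
G1 X89.526 Y183.315 F1094
G1 X98.785 Y131.014
G1 X108.159 Y94.496
M5
G0 X163.544 Y35.057
M4 S838
G1 X101.743 Y9.248 F1094
G1 X75.934 Y71.049
G1 X137.735 Y96.858
G1 X163.544 Y35.057
M5
G0 X0.000 Y0.000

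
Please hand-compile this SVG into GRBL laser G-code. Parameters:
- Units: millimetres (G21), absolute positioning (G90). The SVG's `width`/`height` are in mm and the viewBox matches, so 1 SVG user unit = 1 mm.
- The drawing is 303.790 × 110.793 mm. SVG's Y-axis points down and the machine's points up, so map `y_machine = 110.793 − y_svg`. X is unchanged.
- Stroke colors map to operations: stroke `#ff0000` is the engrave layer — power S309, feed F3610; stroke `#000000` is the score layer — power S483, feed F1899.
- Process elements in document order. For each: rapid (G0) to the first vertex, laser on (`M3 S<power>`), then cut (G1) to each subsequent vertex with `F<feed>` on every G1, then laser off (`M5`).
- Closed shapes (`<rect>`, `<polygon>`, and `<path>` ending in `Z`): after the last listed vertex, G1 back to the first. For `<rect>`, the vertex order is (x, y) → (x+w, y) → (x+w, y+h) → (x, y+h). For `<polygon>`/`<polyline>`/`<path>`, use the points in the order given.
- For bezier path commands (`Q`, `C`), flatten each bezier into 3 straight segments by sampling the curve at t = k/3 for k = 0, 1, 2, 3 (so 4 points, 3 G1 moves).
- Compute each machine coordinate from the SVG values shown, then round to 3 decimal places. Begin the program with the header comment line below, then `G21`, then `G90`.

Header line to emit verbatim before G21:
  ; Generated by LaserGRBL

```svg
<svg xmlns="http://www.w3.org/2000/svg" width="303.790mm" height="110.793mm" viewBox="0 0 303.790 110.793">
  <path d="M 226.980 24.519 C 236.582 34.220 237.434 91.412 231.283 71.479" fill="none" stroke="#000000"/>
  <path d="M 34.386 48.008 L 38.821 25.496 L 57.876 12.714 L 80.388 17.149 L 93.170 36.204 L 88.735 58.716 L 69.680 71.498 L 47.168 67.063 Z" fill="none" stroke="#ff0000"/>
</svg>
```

; Generated by LaserGRBL
G21
G90
G0 X226.980 Y86.274
M3 S483
G1 X233.730 Y65.358 F1899
G1 X235.035 Y40.474 F1899
G1 X231.283 Y39.314 F1899
M5
G0 X34.386 Y62.785
M3 S309
G1 X38.821 Y85.297 F3610
G1 X57.876 Y98.079 F3610
G1 X80.388 Y93.644 F3610
G1 X93.170 Y74.589 F3610
G1 X88.735 Y52.077 F3610
G1 X69.680 Y39.295 F3610
G1 X47.168 Y43.730 F3610
G1 X34.386 Y62.785 F3610
M5

viewBox `0 0 303.790 110.793` with mm width/height → 1 unit = 1 mm. Flip: y_m = 110.793 − y_svg.

**Shape 1** — `<path>` cubic bezier, stroke `#000000` → score (S483, F1899). Control points (SVG): P0=(226.980,24.519), P1=(236.582,34.220), P2=(237.434,91.412), P3=(231.283,71.479); sampled at t=k/3. Machine vertices: (226.980,86.274) → (233.730,65.358) → (235.035,40.474) → (231.283,39.314). Open path.

**Shape 2** — `<path>` regular polygon, stroke `#ff0000` → engrave (S309, F3610). Machine vertices: (34.386,62.785) → (38.821,85.297) → (57.876,98.079) → (80.388,93.644) → (93.170,74.589) → (88.735,52.077) → (69.680,39.295) → (47.168,43.730) → (34.386,62.785). Closed: final G1 returns to the first vertex.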